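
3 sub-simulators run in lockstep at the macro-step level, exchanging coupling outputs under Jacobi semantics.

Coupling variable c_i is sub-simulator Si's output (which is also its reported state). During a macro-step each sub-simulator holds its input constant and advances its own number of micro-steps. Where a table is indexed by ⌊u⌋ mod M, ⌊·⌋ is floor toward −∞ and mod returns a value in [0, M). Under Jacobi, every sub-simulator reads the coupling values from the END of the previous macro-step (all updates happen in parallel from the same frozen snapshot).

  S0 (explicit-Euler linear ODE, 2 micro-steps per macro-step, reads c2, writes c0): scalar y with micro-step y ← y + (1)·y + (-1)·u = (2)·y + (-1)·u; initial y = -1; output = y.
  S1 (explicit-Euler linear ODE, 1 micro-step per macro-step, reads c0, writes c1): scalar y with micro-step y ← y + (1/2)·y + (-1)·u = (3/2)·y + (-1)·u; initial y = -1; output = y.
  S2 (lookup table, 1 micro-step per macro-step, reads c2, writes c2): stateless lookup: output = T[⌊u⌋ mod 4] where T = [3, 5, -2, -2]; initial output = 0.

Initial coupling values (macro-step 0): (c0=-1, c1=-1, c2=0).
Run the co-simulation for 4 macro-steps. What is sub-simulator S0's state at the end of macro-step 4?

macro 1: S0 reads c2=0 → after 2×micro: -4; S1 reads c0=-1 → after 1×micro: -1/2; S2 reads c2=0 → after 1×micro: 3 ⇒ (c0=-4, c1=-1/2, c2=3)
macro 2: S0 reads c2=3 → after 2×micro: -25; S1 reads c0=-4 → after 1×micro: 13/4; S2 reads c2=3 → after 1×micro: -2 ⇒ (c0=-25, c1=13/4, c2=-2)
macro 3: S0 reads c2=-2 → after 2×micro: -94; S1 reads c0=-25 → after 1×micro: 239/8; S2 reads c2=-2 → after 1×micro: -2 ⇒ (c0=-94, c1=239/8, c2=-2)
macro 4: S0 reads c2=-2 → after 2×micro: -370; S1 reads c0=-94 → after 1×micro: 2221/16; S2 reads c2=-2 → after 1×micro: -2 ⇒ (c0=-370, c1=2221/16, c2=-2)

S0 state at macro-step 4 = -370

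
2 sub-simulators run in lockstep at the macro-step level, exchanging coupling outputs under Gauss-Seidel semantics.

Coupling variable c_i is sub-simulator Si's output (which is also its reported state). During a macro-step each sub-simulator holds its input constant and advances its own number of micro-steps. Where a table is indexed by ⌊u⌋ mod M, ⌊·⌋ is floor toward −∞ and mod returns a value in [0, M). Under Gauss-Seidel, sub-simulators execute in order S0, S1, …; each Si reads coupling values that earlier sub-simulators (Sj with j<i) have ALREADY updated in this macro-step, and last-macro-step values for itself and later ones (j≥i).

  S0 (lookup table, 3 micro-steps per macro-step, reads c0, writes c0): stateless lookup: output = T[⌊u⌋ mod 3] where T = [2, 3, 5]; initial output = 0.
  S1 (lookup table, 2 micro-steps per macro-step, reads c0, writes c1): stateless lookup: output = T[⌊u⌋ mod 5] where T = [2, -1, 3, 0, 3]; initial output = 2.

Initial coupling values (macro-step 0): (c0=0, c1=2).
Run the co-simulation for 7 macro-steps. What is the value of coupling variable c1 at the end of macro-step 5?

c1 at macro-step 5 = 2

macro 1: S0 reads c0=0 → after 3×micro: 2; S1 reads c0=2 → after 2×micro: 3 ⇒ (c0=2, c1=3)
macro 2: S0 reads c0=2 → after 3×micro: 5; S1 reads c0=5 → after 2×micro: 2 ⇒ (c0=5, c1=2)
macro 3: S0 reads c0=5 → after 3×micro: 5; S1 reads c0=5 → after 2×micro: 2 ⇒ (c0=5, c1=2)
macro 4: S0 reads c0=5 → after 3×micro: 5; S1 reads c0=5 → after 2×micro: 2 ⇒ (c0=5, c1=2)
macro 5: S0 reads c0=5 → after 3×micro: 5; S1 reads c0=5 → after 2×micro: 2 ⇒ (c0=5, c1=2)
macro 6: S0 reads c0=5 → after 3×micro: 5; S1 reads c0=5 → after 2×micro: 2 ⇒ (c0=5, c1=2)
macro 7: S0 reads c0=5 → after 3×micro: 5; S1 reads c0=5 → after 2×micro: 2 ⇒ (c0=5, c1=2)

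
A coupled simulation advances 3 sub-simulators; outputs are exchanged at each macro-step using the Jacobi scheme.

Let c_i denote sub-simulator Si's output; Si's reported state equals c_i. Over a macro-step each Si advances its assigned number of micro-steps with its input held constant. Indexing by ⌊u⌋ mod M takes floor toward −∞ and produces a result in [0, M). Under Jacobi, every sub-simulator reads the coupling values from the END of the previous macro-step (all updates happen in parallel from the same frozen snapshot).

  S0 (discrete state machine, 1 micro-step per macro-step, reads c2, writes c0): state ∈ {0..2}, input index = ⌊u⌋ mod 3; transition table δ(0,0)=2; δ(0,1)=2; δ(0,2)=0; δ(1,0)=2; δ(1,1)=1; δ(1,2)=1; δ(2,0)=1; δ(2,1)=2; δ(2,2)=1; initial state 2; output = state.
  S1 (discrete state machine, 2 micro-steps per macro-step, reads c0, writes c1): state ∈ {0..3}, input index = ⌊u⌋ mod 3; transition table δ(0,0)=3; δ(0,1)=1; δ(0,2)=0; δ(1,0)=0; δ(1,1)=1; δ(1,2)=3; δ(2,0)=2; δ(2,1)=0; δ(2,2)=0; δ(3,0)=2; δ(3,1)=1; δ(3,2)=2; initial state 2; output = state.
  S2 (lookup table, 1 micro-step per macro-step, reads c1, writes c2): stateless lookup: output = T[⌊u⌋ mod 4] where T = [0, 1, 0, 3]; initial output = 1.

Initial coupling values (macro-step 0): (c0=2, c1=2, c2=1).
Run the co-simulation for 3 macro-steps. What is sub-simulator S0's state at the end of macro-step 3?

macro 1: S0 reads c2=1 → after 1×micro: 2; S1 reads c0=2 → after 2×micro: 0; S2 reads c1=2 → after 1×micro: 0 ⇒ (c0=2, c1=0, c2=0)
macro 2: S0 reads c2=0 → after 1×micro: 1; S1 reads c0=2 → after 2×micro: 0; S2 reads c1=0 → after 1×micro: 0 ⇒ (c0=1, c1=0, c2=0)
macro 3: S0 reads c2=0 → after 1×micro: 2; S1 reads c0=1 → after 2×micro: 1; S2 reads c1=0 → after 1×micro: 0 ⇒ (c0=2, c1=1, c2=0)

S0 state at macro-step 3 = 2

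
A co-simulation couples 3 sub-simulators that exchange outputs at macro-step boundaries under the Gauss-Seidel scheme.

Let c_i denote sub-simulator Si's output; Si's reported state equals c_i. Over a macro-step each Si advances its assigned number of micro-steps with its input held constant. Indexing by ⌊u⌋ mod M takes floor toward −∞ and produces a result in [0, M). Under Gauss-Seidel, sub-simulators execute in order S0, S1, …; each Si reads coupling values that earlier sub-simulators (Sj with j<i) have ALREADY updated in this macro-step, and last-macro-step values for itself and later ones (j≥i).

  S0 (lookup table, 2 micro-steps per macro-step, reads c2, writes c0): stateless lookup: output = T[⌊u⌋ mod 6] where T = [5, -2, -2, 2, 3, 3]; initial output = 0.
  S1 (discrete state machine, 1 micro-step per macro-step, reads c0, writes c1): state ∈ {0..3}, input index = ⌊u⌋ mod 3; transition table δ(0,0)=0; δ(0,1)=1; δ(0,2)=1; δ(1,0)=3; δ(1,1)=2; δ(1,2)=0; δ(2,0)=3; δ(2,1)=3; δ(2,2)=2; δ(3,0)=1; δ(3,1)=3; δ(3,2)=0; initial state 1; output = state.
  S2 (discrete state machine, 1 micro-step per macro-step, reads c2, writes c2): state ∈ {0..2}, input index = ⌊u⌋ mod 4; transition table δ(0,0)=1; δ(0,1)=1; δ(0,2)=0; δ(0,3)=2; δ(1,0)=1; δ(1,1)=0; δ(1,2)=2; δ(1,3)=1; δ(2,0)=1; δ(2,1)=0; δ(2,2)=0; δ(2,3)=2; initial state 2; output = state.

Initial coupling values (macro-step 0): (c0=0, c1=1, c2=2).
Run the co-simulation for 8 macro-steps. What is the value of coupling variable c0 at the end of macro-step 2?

c0 at macro-step 2 = 5

macro 1: S0 reads c2=2 → after 2×micro: -2; S1 reads c0=-2 → after 1×micro: 2; S2 reads c2=2 → after 1×micro: 0 ⇒ (c0=-2, c1=2, c2=0)
macro 2: S0 reads c2=0 → after 2×micro: 5; S1 reads c0=5 → after 1×micro: 2; S2 reads c2=0 → after 1×micro: 1 ⇒ (c0=5, c1=2, c2=1)
macro 3: S0 reads c2=1 → after 2×micro: -2; S1 reads c0=-2 → after 1×micro: 3; S2 reads c2=1 → after 1×micro: 0 ⇒ (c0=-2, c1=3, c2=0)
macro 4: S0 reads c2=0 → after 2×micro: 5; S1 reads c0=5 → after 1×micro: 0; S2 reads c2=0 → after 1×micro: 1 ⇒ (c0=5, c1=0, c2=1)
macro 5: S0 reads c2=1 → after 2×micro: -2; S1 reads c0=-2 → after 1×micro: 1; S2 reads c2=1 → after 1×micro: 0 ⇒ (c0=-2, c1=1, c2=0)
macro 6: S0 reads c2=0 → after 2×micro: 5; S1 reads c0=5 → after 1×micro: 0; S2 reads c2=0 → after 1×micro: 1 ⇒ (c0=5, c1=0, c2=1)
macro 7: S0 reads c2=1 → after 2×micro: -2; S1 reads c0=-2 → after 1×micro: 1; S2 reads c2=1 → after 1×micro: 0 ⇒ (c0=-2, c1=1, c2=0)
macro 8: S0 reads c2=0 → after 2×micro: 5; S1 reads c0=5 → after 1×micro: 0; S2 reads c2=0 → after 1×micro: 1 ⇒ (c0=5, c1=0, c2=1)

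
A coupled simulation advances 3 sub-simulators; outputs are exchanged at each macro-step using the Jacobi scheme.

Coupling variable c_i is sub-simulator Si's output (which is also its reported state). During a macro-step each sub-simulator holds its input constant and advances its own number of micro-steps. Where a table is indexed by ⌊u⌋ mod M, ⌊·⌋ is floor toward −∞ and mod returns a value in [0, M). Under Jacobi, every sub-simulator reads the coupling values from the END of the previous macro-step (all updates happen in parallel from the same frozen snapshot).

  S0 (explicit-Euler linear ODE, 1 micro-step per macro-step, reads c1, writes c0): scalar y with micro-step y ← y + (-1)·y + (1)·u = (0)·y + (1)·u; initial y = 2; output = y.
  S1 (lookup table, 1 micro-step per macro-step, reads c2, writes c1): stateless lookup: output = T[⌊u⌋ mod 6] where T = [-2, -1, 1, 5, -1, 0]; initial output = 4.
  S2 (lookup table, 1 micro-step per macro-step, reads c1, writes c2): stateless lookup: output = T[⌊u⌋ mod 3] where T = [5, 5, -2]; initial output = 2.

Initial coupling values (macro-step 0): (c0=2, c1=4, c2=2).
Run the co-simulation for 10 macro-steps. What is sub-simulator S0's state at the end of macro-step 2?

S0 state at macro-step 2 = 1

macro 1: S0 reads c1=4 → after 1×micro: 4; S1 reads c2=2 → after 1×micro: 1; S2 reads c1=4 → after 1×micro: 5 ⇒ (c0=4, c1=1, c2=5)
macro 2: S0 reads c1=1 → after 1×micro: 1; S1 reads c2=5 → after 1×micro: 0; S2 reads c1=1 → after 1×micro: 5 ⇒ (c0=1, c1=0, c2=5)
macro 3: S0 reads c1=0 → after 1×micro: 0; S1 reads c2=5 → after 1×micro: 0; S2 reads c1=0 → after 1×micro: 5 ⇒ (c0=0, c1=0, c2=5)
macro 4: S0 reads c1=0 → after 1×micro: 0; S1 reads c2=5 → after 1×micro: 0; S2 reads c1=0 → after 1×micro: 5 ⇒ (c0=0, c1=0, c2=5)
macro 5: S0 reads c1=0 → after 1×micro: 0; S1 reads c2=5 → after 1×micro: 0; S2 reads c1=0 → after 1×micro: 5 ⇒ (c0=0, c1=0, c2=5)
macro 6: S0 reads c1=0 → after 1×micro: 0; S1 reads c2=5 → after 1×micro: 0; S2 reads c1=0 → after 1×micro: 5 ⇒ (c0=0, c1=0, c2=5)
macro 7: S0 reads c1=0 → after 1×micro: 0; S1 reads c2=5 → after 1×micro: 0; S2 reads c1=0 → after 1×micro: 5 ⇒ (c0=0, c1=0, c2=5)
macro 8: S0 reads c1=0 → after 1×micro: 0; S1 reads c2=5 → after 1×micro: 0; S2 reads c1=0 → after 1×micro: 5 ⇒ (c0=0, c1=0, c2=5)
macro 9: S0 reads c1=0 → after 1×micro: 0; S1 reads c2=5 → after 1×micro: 0; S2 reads c1=0 → after 1×micro: 5 ⇒ (c0=0, c1=0, c2=5)
macro 10: S0 reads c1=0 → after 1×micro: 0; S1 reads c2=5 → after 1×micro: 0; S2 reads c1=0 → after 1×micro: 5 ⇒ (c0=0, c1=0, c2=5)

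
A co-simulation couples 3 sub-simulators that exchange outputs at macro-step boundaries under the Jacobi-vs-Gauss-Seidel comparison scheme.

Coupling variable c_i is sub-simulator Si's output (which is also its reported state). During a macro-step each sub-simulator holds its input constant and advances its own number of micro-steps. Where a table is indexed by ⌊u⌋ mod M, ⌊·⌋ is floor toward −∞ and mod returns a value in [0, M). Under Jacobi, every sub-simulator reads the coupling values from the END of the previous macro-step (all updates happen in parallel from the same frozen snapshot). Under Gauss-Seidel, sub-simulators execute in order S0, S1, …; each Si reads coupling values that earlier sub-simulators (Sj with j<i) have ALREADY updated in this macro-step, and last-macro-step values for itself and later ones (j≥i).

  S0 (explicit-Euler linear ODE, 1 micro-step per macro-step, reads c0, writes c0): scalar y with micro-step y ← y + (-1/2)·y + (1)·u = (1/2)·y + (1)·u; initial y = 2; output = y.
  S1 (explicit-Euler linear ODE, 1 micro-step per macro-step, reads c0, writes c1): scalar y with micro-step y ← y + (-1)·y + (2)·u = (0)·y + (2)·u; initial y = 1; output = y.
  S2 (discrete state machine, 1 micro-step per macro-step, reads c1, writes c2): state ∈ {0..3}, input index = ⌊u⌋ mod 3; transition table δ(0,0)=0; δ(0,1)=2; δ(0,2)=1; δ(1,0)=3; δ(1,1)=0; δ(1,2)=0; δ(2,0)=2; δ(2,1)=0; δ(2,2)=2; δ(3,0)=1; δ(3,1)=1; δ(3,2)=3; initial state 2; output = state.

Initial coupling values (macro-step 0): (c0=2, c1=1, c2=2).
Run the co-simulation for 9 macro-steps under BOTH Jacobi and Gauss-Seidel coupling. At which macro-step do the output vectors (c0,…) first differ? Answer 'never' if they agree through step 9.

[Jacobi] macro 1: S0 reads c0=2 → after 1×micro: 3; S1 reads c0=2 → after 1×micro: 4; S2 reads c1=1 → after 1×micro: 0 ⇒ (c0=3, c1=4, c2=0)
[Jacobi] macro 2: S0 reads c0=3 → after 1×micro: 9/2; S1 reads c0=3 → after 1×micro: 6; S2 reads c1=4 → after 1×micro: 2 ⇒ (c0=9/2, c1=6, c2=2)
[Jacobi] macro 3: S0 reads c0=9/2 → after 1×micro: 27/4; S1 reads c0=9/2 → after 1×micro: 9; S2 reads c1=6 → after 1×micro: 2 ⇒ (c0=27/4, c1=9, c2=2)
[Jacobi] macro 4: S0 reads c0=27/4 → after 1×micro: 81/8; S1 reads c0=27/4 → after 1×micro: 27/2; S2 reads c1=9 → after 1×micro: 2 ⇒ (c0=81/8, c1=27/2, c2=2)
[Jacobi] macro 5: S0 reads c0=81/8 → after 1×micro: 243/16; S1 reads c0=81/8 → after 1×micro: 81/4; S2 reads c1=27/2 → after 1×micro: 0 ⇒ (c0=243/16, c1=81/4, c2=0)
[Jacobi] macro 6: S0 reads c0=243/16 → after 1×micro: 729/32; S1 reads c0=243/16 → after 1×micro: 243/8; S2 reads c1=81/4 → after 1×micro: 1 ⇒ (c0=729/32, c1=243/8, c2=1)
[Jacobi] macro 7: S0 reads c0=729/32 → after 1×micro: 2187/64; S1 reads c0=729/32 → after 1×micro: 729/16; S2 reads c1=243/8 → after 1×micro: 3 ⇒ (c0=2187/64, c1=729/16, c2=3)
[Jacobi] macro 8: S0 reads c0=2187/64 → after 1×micro: 6561/128; S1 reads c0=2187/64 → after 1×micro: 2187/32; S2 reads c1=729/16 → after 1×micro: 1 ⇒ (c0=6561/128, c1=2187/32, c2=1)
[Jacobi] macro 9: S0 reads c0=6561/128 → after 1×micro: 19683/256; S1 reads c0=6561/128 → after 1×micro: 6561/64; S2 reads c1=2187/32 → after 1×micro: 0 ⇒ (c0=19683/256, c1=6561/64, c2=0)
[Gauss-Seidel] macro 1: S0 reads c0=2 → after 1×micro: 3; S1 reads c0=3 → after 1×micro: 6; S2 reads c1=6 → after 1×micro: 2 ⇒ (c0=3, c1=6, c2=2)
[Gauss-Seidel] macro 2: S0 reads c0=3 → after 1×micro: 9/2; S1 reads c0=9/2 → after 1×micro: 9; S2 reads c1=9 → after 1×micro: 2 ⇒ (c0=9/2, c1=9, c2=2)
[Gauss-Seidel] macro 3: S0 reads c0=9/2 → after 1×micro: 27/4; S1 reads c0=27/4 → after 1×micro: 27/2; S2 reads c1=27/2 → after 1×micro: 0 ⇒ (c0=27/4, c1=27/2, c2=0)
[Gauss-Seidel] macro 4: S0 reads c0=27/4 → after 1×micro: 81/8; S1 reads c0=81/8 → after 1×micro: 81/4; S2 reads c1=81/4 → after 1×micro: 1 ⇒ (c0=81/8, c1=81/4, c2=1)
[Gauss-Seidel] macro 5: S0 reads c0=81/8 → after 1×micro: 243/16; S1 reads c0=243/16 → after 1×micro: 243/8; S2 reads c1=243/8 → after 1×micro: 3 ⇒ (c0=243/16, c1=243/8, c2=3)
[Gauss-Seidel] macro 6: S0 reads c0=243/16 → after 1×micro: 729/32; S1 reads c0=729/32 → after 1×micro: 729/16; S2 reads c1=729/16 → after 1×micro: 1 ⇒ (c0=729/32, c1=729/16, c2=1)
[Gauss-Seidel] macro 7: S0 reads c0=729/32 → after 1×micro: 2187/64; S1 reads c0=2187/64 → after 1×micro: 2187/32; S2 reads c1=2187/32 → after 1×micro: 0 ⇒ (c0=2187/64, c1=2187/32, c2=0)
[Gauss-Seidel] macro 8: S0 reads c0=2187/64 → after 1×micro: 6561/128; S1 reads c0=6561/128 → after 1×micro: 6561/64; S2 reads c1=6561/64 → after 1×micro: 0 ⇒ (c0=6561/128, c1=6561/64, c2=0)
[Gauss-Seidel] macro 9: S0 reads c0=6561/128 → after 1×micro: 19683/256; S1 reads c0=19683/256 → after 1×micro: 19683/128; S2 reads c1=19683/128 → after 1×micro: 0 ⇒ (c0=19683/256, c1=19683/128, c2=0)

first divergence at macro-step: 1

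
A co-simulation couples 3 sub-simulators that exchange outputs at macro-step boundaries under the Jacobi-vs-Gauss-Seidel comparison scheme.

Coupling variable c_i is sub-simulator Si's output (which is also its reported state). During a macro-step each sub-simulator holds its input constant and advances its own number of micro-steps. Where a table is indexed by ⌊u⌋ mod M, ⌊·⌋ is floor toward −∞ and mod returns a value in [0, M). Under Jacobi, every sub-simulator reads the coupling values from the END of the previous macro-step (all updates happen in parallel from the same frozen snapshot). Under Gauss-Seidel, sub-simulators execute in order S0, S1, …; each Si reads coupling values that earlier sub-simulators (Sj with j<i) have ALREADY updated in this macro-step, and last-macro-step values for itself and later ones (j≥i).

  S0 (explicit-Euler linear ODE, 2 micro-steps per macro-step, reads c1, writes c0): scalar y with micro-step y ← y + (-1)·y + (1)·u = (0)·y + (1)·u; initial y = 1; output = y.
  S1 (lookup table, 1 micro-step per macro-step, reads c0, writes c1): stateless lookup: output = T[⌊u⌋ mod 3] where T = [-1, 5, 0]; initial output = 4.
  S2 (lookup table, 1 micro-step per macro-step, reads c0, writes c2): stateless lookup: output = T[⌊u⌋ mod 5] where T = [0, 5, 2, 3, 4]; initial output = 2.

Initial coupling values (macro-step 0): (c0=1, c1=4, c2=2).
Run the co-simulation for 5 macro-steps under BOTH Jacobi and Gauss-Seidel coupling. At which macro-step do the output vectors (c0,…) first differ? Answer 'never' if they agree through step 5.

first divergence at macro-step: 1

[Jacobi] macro 1: S0 reads c1=4 → after 2×micro: 4; S1 reads c0=1 → after 1×micro: 5; S2 reads c0=1 → after 1×micro: 5 ⇒ (c0=4, c1=5, c2=5)
[Jacobi] macro 2: S0 reads c1=5 → after 2×micro: 5; S1 reads c0=4 → after 1×micro: 5; S2 reads c0=4 → after 1×micro: 4 ⇒ (c0=5, c1=5, c2=4)
[Jacobi] macro 3: S0 reads c1=5 → after 2×micro: 5; S1 reads c0=5 → after 1×micro: 0; S2 reads c0=5 → after 1×micro: 0 ⇒ (c0=5, c1=0, c2=0)
[Jacobi] macro 4: S0 reads c1=0 → after 2×micro: 0; S1 reads c0=5 → after 1×micro: 0; S2 reads c0=5 → after 1×micro: 0 ⇒ (c0=0, c1=0, c2=0)
[Jacobi] macro 5: S0 reads c1=0 → after 2×micro: 0; S1 reads c0=0 → after 1×micro: -1; S2 reads c0=0 → after 1×micro: 0 ⇒ (c0=0, c1=-1, c2=0)
[Gauss-Seidel] macro 1: S0 reads c1=4 → after 2×micro: 4; S1 reads c0=4 → after 1×micro: 5; S2 reads c0=4 → after 1×micro: 4 ⇒ (c0=4, c1=5, c2=4)
[Gauss-Seidel] macro 2: S0 reads c1=5 → after 2×micro: 5; S1 reads c0=5 → after 1×micro: 0; S2 reads c0=5 → after 1×micro: 0 ⇒ (c0=5, c1=0, c2=0)
[Gauss-Seidel] macro 3: S0 reads c1=0 → after 2×micro: 0; S1 reads c0=0 → after 1×micro: -1; S2 reads c0=0 → after 1×micro: 0 ⇒ (c0=0, c1=-1, c2=0)
[Gauss-Seidel] macro 4: S0 reads c1=-1 → after 2×micro: -1; S1 reads c0=-1 → after 1×micro: 0; S2 reads c0=-1 → after 1×micro: 4 ⇒ (c0=-1, c1=0, c2=4)
[Gauss-Seidel] macro 5: S0 reads c1=0 → after 2×micro: 0; S1 reads c0=0 → after 1×micro: -1; S2 reads c0=0 → after 1×micro: 0 ⇒ (c0=0, c1=-1, c2=0)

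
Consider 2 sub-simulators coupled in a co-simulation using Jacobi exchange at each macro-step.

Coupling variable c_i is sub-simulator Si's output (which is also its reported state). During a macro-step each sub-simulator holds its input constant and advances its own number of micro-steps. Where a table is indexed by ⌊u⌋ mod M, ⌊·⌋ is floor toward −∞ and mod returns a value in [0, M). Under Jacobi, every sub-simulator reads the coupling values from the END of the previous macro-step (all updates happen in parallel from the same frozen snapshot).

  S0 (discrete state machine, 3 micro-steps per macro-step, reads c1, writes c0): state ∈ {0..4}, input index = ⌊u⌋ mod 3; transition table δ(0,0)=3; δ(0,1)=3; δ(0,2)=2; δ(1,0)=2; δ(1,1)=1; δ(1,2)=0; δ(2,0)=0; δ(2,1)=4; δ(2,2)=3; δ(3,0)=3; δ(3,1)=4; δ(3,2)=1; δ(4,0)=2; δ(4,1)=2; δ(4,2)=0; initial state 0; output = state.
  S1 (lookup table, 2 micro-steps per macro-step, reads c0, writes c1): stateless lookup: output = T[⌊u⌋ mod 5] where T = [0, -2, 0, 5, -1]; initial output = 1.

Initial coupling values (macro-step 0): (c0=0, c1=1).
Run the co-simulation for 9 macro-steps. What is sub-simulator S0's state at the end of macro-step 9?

S0 state at macro-step 9 = 0

macro 1: S0 reads c1=1 → after 3×micro: 2; S1 reads c0=0 → after 2×micro: 0 ⇒ (c0=2, c1=0)
macro 2: S0 reads c1=0 → after 3×micro: 3; S1 reads c0=2 → after 2×micro: 0 ⇒ (c0=3, c1=0)
macro 3: S0 reads c1=0 → after 3×micro: 3; S1 reads c0=3 → after 2×micro: 5 ⇒ (c0=3, c1=5)
macro 4: S0 reads c1=5 → after 3×micro: 2; S1 reads c0=3 → after 2×micro: 5 ⇒ (c0=2, c1=5)
macro 5: S0 reads c1=5 → after 3×micro: 0; S1 reads c0=2 → after 2×micro: 0 ⇒ (c0=0, c1=0)
macro 6: S0 reads c1=0 → after 3×micro: 3; S1 reads c0=0 → after 2×micro: 0 ⇒ (c0=3, c1=0)
macro 7: S0 reads c1=0 → after 3×micro: 3; S1 reads c0=3 → after 2×micro: 5 ⇒ (c0=3, c1=5)
macro 8: S0 reads c1=5 → after 3×micro: 2; S1 reads c0=3 → after 2×micro: 5 ⇒ (c0=2, c1=5)
macro 9: S0 reads c1=5 → after 3×micro: 0; S1 reads c0=2 → after 2×micro: 0 ⇒ (c0=0, c1=0)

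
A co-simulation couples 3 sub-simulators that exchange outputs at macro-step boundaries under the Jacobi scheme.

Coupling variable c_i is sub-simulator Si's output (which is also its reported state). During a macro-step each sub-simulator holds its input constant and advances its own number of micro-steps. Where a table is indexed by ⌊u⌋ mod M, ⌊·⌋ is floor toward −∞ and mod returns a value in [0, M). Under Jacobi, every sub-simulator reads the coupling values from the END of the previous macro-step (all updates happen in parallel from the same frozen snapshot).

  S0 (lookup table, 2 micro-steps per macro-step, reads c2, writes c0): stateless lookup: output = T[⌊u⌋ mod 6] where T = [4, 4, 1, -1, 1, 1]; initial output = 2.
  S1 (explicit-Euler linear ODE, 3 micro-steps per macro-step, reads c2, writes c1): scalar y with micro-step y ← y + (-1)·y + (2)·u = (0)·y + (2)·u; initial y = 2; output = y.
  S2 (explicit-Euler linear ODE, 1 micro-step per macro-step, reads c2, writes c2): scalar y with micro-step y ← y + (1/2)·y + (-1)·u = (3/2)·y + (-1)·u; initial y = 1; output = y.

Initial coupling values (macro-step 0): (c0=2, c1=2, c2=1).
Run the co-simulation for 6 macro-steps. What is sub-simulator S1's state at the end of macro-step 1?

macro 1: S0 reads c2=1 → after 2×micro: 4; S1 reads c2=1 → after 3×micro: 2; S2 reads c2=1 → after 1×micro: 1/2 ⇒ (c0=4, c1=2, c2=1/2)
macro 2: S0 reads c2=1/2 → after 2×micro: 4; S1 reads c2=1/2 → after 3×micro: 1; S2 reads c2=1/2 → after 1×micro: 1/4 ⇒ (c0=4, c1=1, c2=1/4)
macro 3: S0 reads c2=1/4 → after 2×micro: 4; S1 reads c2=1/4 → after 3×micro: 1/2; S2 reads c2=1/4 → after 1×micro: 1/8 ⇒ (c0=4, c1=1/2, c2=1/8)
macro 4: S0 reads c2=1/8 → after 2×micro: 4; S1 reads c2=1/8 → after 3×micro: 1/4; S2 reads c2=1/8 → after 1×micro: 1/16 ⇒ (c0=4, c1=1/4, c2=1/16)
macro 5: S0 reads c2=1/16 → after 2×micro: 4; S1 reads c2=1/16 → after 3×micro: 1/8; S2 reads c2=1/16 → after 1×micro: 1/32 ⇒ (c0=4, c1=1/8, c2=1/32)
macro 6: S0 reads c2=1/32 → after 2×micro: 4; S1 reads c2=1/32 → after 3×micro: 1/16; S2 reads c2=1/32 → after 1×micro: 1/64 ⇒ (c0=4, c1=1/16, c2=1/64)

S1 state at macro-step 1 = 2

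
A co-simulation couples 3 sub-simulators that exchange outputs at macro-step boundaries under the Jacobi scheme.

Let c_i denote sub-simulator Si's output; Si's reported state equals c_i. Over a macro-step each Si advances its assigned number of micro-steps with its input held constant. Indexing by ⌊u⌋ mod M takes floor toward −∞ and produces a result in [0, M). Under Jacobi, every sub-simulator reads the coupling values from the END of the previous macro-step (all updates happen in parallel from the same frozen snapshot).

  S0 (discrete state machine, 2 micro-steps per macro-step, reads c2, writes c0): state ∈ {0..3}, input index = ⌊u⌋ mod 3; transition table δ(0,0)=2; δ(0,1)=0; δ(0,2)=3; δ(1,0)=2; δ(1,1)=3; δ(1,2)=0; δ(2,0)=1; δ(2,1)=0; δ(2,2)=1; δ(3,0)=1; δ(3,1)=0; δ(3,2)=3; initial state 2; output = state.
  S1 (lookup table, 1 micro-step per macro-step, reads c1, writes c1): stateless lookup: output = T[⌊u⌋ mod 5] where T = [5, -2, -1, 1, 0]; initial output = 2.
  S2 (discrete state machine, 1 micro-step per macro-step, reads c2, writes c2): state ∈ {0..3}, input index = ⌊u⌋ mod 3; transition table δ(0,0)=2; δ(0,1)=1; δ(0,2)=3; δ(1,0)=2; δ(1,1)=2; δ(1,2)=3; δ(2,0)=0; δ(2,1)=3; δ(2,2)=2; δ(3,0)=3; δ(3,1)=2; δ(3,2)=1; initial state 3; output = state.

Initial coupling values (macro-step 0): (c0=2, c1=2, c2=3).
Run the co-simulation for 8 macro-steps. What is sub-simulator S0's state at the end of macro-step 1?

S0 state at macro-step 1 = 2

macro 1: S0 reads c2=3 → after 2×micro: 2; S1 reads c1=2 → after 1×micro: -1; S2 reads c2=3 → after 1×micro: 3 ⇒ (c0=2, c1=-1, c2=3)
macro 2: S0 reads c2=3 → after 2×micro: 2; S1 reads c1=-1 → after 1×micro: 0; S2 reads c2=3 → after 1×micro: 3 ⇒ (c0=2, c1=0, c2=3)
macro 3: S0 reads c2=3 → after 2×micro: 2; S1 reads c1=0 → after 1×micro: 5; S2 reads c2=3 → after 1×micro: 3 ⇒ (c0=2, c1=5, c2=3)
macro 4: S0 reads c2=3 → after 2×micro: 2; S1 reads c1=5 → after 1×micro: 5; S2 reads c2=3 → after 1×micro: 3 ⇒ (c0=2, c1=5, c2=3)
macro 5: S0 reads c2=3 → after 2×micro: 2; S1 reads c1=5 → after 1×micro: 5; S2 reads c2=3 → after 1×micro: 3 ⇒ (c0=2, c1=5, c2=3)
macro 6: S0 reads c2=3 → after 2×micro: 2; S1 reads c1=5 → after 1×micro: 5; S2 reads c2=3 → after 1×micro: 3 ⇒ (c0=2, c1=5, c2=3)
macro 7: S0 reads c2=3 → after 2×micro: 2; S1 reads c1=5 → after 1×micro: 5; S2 reads c2=3 → after 1×micro: 3 ⇒ (c0=2, c1=5, c2=3)
macro 8: S0 reads c2=3 → after 2×micro: 2; S1 reads c1=5 → after 1×micro: 5; S2 reads c2=3 → after 1×micro: 3 ⇒ (c0=2, c1=5, c2=3)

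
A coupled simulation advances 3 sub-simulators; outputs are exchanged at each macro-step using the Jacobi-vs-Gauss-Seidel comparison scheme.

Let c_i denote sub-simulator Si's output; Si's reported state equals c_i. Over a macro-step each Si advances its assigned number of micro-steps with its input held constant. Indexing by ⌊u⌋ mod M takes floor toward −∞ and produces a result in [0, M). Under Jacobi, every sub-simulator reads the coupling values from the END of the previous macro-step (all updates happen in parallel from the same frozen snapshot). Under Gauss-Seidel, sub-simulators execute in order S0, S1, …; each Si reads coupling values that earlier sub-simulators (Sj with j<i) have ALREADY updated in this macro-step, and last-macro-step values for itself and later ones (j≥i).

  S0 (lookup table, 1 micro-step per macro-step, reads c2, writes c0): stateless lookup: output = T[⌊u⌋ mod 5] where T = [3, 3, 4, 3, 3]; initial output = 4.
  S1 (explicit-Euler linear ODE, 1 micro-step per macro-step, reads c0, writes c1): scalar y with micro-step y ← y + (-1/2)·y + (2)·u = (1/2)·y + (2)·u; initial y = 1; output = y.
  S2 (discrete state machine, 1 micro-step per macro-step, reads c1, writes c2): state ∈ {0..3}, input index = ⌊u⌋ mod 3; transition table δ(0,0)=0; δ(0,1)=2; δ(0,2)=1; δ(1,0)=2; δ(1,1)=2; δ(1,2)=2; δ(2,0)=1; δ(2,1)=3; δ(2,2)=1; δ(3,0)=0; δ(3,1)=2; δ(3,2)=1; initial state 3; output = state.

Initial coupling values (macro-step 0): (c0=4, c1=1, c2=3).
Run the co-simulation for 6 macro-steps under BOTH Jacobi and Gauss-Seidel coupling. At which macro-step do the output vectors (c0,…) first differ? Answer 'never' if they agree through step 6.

first divergence at macro-step: 1

[Jacobi] macro 1: S0 reads c2=3 → after 1×micro: 3; S1 reads c0=4 → after 1×micro: 17/2; S2 reads c1=1 → after 1×micro: 2 ⇒ (c0=3, c1=17/2, c2=2)
[Jacobi] macro 2: S0 reads c2=2 → after 1×micro: 4; S1 reads c0=3 → after 1×micro: 41/4; S2 reads c1=17/2 → after 1×micro: 1 ⇒ (c0=4, c1=41/4, c2=1)
[Jacobi] macro 3: S0 reads c2=1 → after 1×micro: 3; S1 reads c0=4 → after 1×micro: 105/8; S2 reads c1=41/4 → after 1×micro: 2 ⇒ (c0=3, c1=105/8, c2=2)
[Jacobi] macro 4: S0 reads c2=2 → after 1×micro: 4; S1 reads c0=3 → after 1×micro: 201/16; S2 reads c1=105/8 → after 1×micro: 3 ⇒ (c0=4, c1=201/16, c2=3)
[Jacobi] macro 5: S0 reads c2=3 → after 1×micro: 3; S1 reads c0=4 → after 1×micro: 457/32; S2 reads c1=201/16 → after 1×micro: 0 ⇒ (c0=3, c1=457/32, c2=0)
[Jacobi] macro 6: S0 reads c2=0 → after 1×micro: 3; S1 reads c0=3 → after 1×micro: 841/64; S2 reads c1=457/32 → after 1×micro: 1 ⇒ (c0=3, c1=841/64, c2=1)
[Gauss-Seidel] macro 1: S0 reads c2=3 → after 1×micro: 3; S1 reads c0=3 → after 1×micro: 13/2; S2 reads c1=13/2 → after 1×micro: 0 ⇒ (c0=3, c1=13/2, c2=0)
[Gauss-Seidel] macro 2: S0 reads c2=0 → after 1×micro: 3; S1 reads c0=3 → after 1×micro: 37/4; S2 reads c1=37/4 → after 1×micro: 0 ⇒ (c0=3, c1=37/4, c2=0)
[Gauss-Seidel] macro 3: S0 reads c2=0 → after 1×micro: 3; S1 reads c0=3 → after 1×micro: 85/8; S2 reads c1=85/8 → after 1×micro: 2 ⇒ (c0=3, c1=85/8, c2=2)
[Gauss-Seidel] macro 4: S0 reads c2=2 → after 1×micro: 4; S1 reads c0=4 → after 1×micro: 213/16; S2 reads c1=213/16 → after 1×micro: 3 ⇒ (c0=4, c1=213/16, c2=3)
[Gauss-Seidel] macro 5: S0 reads c2=3 → after 1×micro: 3; S1 reads c0=3 → after 1×micro: 405/32; S2 reads c1=405/32 → after 1×micro: 0 ⇒ (c0=3, c1=405/32, c2=0)
[Gauss-Seidel] macro 6: S0 reads c2=0 → after 1×micro: 3; S1 reads c0=3 → after 1×micro: 789/64; S2 reads c1=789/64 → after 1×micro: 0 ⇒ (c0=3, c1=789/64, c2=0)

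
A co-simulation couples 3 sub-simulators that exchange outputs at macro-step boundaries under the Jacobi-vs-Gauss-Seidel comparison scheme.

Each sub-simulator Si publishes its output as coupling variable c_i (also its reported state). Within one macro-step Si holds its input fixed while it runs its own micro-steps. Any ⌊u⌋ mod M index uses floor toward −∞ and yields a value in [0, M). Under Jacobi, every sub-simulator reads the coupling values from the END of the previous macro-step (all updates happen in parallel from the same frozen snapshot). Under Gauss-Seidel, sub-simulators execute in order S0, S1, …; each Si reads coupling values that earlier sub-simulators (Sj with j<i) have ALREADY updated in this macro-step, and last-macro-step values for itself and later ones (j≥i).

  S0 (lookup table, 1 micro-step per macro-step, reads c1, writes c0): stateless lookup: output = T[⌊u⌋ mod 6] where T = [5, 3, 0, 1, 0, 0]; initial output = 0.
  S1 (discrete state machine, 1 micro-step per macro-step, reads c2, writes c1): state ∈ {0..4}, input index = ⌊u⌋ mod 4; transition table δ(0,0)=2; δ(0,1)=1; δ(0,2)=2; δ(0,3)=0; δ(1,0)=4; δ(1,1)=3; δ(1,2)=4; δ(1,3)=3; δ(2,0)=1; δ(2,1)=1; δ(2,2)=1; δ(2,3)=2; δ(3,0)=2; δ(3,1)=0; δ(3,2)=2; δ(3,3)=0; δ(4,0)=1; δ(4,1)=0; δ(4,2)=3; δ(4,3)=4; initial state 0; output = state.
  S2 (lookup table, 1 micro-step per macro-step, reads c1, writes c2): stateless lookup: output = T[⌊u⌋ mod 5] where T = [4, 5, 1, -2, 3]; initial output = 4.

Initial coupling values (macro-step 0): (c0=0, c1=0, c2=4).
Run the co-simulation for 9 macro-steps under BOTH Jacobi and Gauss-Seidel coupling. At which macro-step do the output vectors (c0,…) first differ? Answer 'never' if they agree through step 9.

[Jacobi] macro 1: S0 reads c1=0 → after 1×micro: 5; S1 reads c2=4 → after 1×micro: 2; S2 reads c1=0 → after 1×micro: 4 ⇒ (c0=5, c1=2, c2=4)
[Jacobi] macro 2: S0 reads c1=2 → after 1×micro: 0; S1 reads c2=4 → after 1×micro: 1; S2 reads c1=2 → after 1×micro: 1 ⇒ (c0=0, c1=1, c2=1)
[Jacobi] macro 3: S0 reads c1=1 → after 1×micro: 3; S1 reads c2=1 → after 1×micro: 3; S2 reads c1=1 → after 1×micro: 5 ⇒ (c0=3, c1=3, c2=5)
[Jacobi] macro 4: S0 reads c1=3 → after 1×micro: 1; S1 reads c2=5 → after 1×micro: 0; S2 reads c1=3 → after 1×micro: -2 ⇒ (c0=1, c1=0, c2=-2)
[Jacobi] macro 5: S0 reads c1=0 → after 1×micro: 5; S1 reads c2=-2 → after 1×micro: 2; S2 reads c1=0 → after 1×micro: 4 ⇒ (c0=5, c1=2, c2=4)
[Jacobi] macro 6: S0 reads c1=2 → after 1×micro: 0; S1 reads c2=4 → after 1×micro: 1; S2 reads c1=2 → after 1×micro: 1 ⇒ (c0=0, c1=1, c2=1)
[Jacobi] macro 7: S0 reads c1=1 → after 1×micro: 3; S1 reads c2=1 → after 1×micro: 3; S2 reads c1=1 → after 1×micro: 5 ⇒ (c0=3, c1=3, c2=5)
[Jacobi] macro 8: S0 reads c1=3 → after 1×micro: 1; S1 reads c2=5 → after 1×micro: 0; S2 reads c1=3 → after 1×micro: -2 ⇒ (c0=1, c1=0, c2=-2)
[Jacobi] macro 9: S0 reads c1=0 → after 1×micro: 5; S1 reads c2=-2 → after 1×micro: 2; S2 reads c1=0 → after 1×micro: 4 ⇒ (c0=5, c1=2, c2=4)
[Gauss-Seidel] macro 1: S0 reads c1=0 → after 1×micro: 5; S1 reads c2=4 → after 1×micro: 2; S2 reads c1=2 → after 1×micro: 1 ⇒ (c0=5, c1=2, c2=1)
[Gauss-Seidel] macro 2: S0 reads c1=2 → after 1×micro: 0; S1 reads c2=1 → after 1×micro: 1; S2 reads c1=1 → after 1×micro: 5 ⇒ (c0=0, c1=1, c2=5)
[Gauss-Seidel] macro 3: S0 reads c1=1 → after 1×micro: 3; S1 reads c2=5 → after 1×micro: 3; S2 reads c1=3 → after 1×micro: -2 ⇒ (c0=3, c1=3, c2=-2)
[Gauss-Seidel] macro 4: S0 reads c1=3 → after 1×micro: 1; S1 reads c2=-2 → after 1×micro: 2; S2 reads c1=2 → after 1×micro: 1 ⇒ (c0=1, c1=2, c2=1)
[Gauss-Seidel] macro 5: S0 reads c1=2 → after 1×micro: 0; S1 reads c2=1 → after 1×micro: 1; S2 reads c1=1 → after 1×micro: 5 ⇒ (c0=0, c1=1, c2=5)
[Gauss-Seidel] macro 6: S0 reads c1=1 → after 1×micro: 3; S1 reads c2=5 → after 1×micro: 3; S2 reads c1=3 → after 1×micro: -2 ⇒ (c0=3, c1=3, c2=-2)
[Gauss-Seidel] macro 7: S0 reads c1=3 → after 1×micro: 1; S1 reads c2=-2 → after 1×micro: 2; S2 reads c1=2 → after 1×micro: 1 ⇒ (c0=1, c1=2, c2=1)
[Gauss-Seidel] macro 8: S0 reads c1=2 → after 1×micro: 0; S1 reads c2=1 → after 1×micro: 1; S2 reads c1=1 → after 1×micro: 5 ⇒ (c0=0, c1=1, c2=5)
[Gauss-Seidel] macro 9: S0 reads c1=1 → after 1×micro: 3; S1 reads c2=5 → after 1×micro: 3; S2 reads c1=3 → after 1×micro: -2 ⇒ (c0=3, c1=3, c2=-2)

first divergence at macro-step: 1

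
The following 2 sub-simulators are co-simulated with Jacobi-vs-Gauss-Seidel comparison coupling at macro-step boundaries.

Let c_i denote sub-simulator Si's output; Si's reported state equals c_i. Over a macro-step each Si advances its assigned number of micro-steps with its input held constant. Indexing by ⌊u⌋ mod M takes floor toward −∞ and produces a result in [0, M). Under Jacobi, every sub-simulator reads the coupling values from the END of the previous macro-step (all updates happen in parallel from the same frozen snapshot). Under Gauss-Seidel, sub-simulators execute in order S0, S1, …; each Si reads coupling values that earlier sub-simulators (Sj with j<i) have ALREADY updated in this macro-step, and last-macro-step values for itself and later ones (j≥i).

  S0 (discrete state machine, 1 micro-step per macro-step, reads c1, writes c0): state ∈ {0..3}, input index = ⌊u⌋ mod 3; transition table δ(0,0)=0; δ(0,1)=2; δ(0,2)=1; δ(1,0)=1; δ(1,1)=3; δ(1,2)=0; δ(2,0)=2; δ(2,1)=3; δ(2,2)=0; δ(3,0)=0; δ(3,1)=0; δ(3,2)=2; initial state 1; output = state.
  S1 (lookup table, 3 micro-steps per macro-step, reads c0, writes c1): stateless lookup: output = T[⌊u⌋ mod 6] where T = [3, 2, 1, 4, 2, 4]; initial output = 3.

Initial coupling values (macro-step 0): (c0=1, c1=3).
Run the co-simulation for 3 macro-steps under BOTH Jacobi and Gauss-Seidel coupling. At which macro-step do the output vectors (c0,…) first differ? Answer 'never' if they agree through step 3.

[Jacobi] macro 1: S0 reads c1=3 → after 1×micro: 1; S1 reads c0=1 → after 3×micro: 2 ⇒ (c0=1, c1=2)
[Jacobi] macro 2: S0 reads c1=2 → after 1×micro: 0; S1 reads c0=1 → after 3×micro: 2 ⇒ (c0=0, c1=2)
[Jacobi] macro 3: S0 reads c1=2 → after 1×micro: 1; S1 reads c0=0 → after 3×micro: 3 ⇒ (c0=1, c1=3)
[Gauss-Seidel] macro 1: S0 reads c1=3 → after 1×micro: 1; S1 reads c0=1 → after 3×micro: 2 ⇒ (c0=1, c1=2)
[Gauss-Seidel] macro 2: S0 reads c1=2 → after 1×micro: 0; S1 reads c0=0 → after 3×micro: 3 ⇒ (c0=0, c1=3)
[Gauss-Seidel] macro 3: S0 reads c1=3 → after 1×micro: 0; S1 reads c0=0 → after 3×micro: 3 ⇒ (c0=0, c1=3)

first divergence at macro-step: 2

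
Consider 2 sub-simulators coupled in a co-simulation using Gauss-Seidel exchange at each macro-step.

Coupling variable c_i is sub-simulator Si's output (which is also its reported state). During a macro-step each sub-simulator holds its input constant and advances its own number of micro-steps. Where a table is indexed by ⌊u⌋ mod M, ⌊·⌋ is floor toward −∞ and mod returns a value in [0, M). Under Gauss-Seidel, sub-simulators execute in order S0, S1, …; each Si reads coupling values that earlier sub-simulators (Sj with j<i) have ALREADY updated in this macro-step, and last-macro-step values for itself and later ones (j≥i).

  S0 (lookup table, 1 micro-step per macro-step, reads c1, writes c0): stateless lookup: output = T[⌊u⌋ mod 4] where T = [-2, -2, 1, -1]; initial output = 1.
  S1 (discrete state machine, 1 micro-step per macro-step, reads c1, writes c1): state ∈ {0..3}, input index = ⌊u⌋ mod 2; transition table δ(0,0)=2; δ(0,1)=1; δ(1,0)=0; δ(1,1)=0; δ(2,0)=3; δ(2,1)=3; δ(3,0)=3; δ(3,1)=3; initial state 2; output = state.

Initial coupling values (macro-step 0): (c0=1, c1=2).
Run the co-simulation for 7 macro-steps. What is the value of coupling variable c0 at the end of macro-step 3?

macro 1: S0 reads c1=2 → after 1×micro: 1; S1 reads c1=2 → after 1×micro: 3 ⇒ (c0=1, c1=3)
macro 2: S0 reads c1=3 → after 1×micro: -1; S1 reads c1=3 → after 1×micro: 3 ⇒ (c0=-1, c1=3)
macro 3: S0 reads c1=3 → after 1×micro: -1; S1 reads c1=3 → after 1×micro: 3 ⇒ (c0=-1, c1=3)
macro 4: S0 reads c1=3 → after 1×micro: -1; S1 reads c1=3 → after 1×micro: 3 ⇒ (c0=-1, c1=3)
macro 5: S0 reads c1=3 → after 1×micro: -1; S1 reads c1=3 → after 1×micro: 3 ⇒ (c0=-1, c1=3)
macro 6: S0 reads c1=3 → after 1×micro: -1; S1 reads c1=3 → after 1×micro: 3 ⇒ (c0=-1, c1=3)
macro 7: S0 reads c1=3 → after 1×micro: -1; S1 reads c1=3 → after 1×micro: 3 ⇒ (c0=-1, c1=3)

c0 at macro-step 3 = -1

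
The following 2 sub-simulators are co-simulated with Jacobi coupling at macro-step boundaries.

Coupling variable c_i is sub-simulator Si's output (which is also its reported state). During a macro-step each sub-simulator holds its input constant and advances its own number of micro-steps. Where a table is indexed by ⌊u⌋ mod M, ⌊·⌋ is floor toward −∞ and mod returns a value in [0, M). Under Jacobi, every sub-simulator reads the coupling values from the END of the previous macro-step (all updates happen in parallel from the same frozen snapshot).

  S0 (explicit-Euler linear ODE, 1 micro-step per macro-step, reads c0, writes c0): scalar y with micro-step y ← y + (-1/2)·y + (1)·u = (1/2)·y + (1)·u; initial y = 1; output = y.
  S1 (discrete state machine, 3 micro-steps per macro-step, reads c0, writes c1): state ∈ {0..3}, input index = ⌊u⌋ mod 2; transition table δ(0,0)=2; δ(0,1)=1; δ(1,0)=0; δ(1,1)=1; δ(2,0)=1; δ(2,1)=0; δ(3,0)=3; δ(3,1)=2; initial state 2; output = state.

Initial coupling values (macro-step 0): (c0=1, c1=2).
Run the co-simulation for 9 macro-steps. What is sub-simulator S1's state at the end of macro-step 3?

macro 1: S0 reads c0=1 → after 1×micro: 3/2; S1 reads c0=1 → after 3×micro: 1 ⇒ (c0=3/2, c1=1)
macro 2: S0 reads c0=3/2 → after 1×micro: 9/4; S1 reads c0=3/2 → after 3×micro: 1 ⇒ (c0=9/4, c1=1)
macro 3: S0 reads c0=9/4 → after 1×micro: 27/8; S1 reads c0=9/4 → after 3×micro: 1 ⇒ (c0=27/8, c1=1)
macro 4: S0 reads c0=27/8 → after 1×micro: 81/16; S1 reads c0=27/8 → after 3×micro: 1 ⇒ (c0=81/16, c1=1)
macro 5: S0 reads c0=81/16 → after 1×micro: 243/32; S1 reads c0=81/16 → after 3×micro: 1 ⇒ (c0=243/32, c1=1)
macro 6: S0 reads c0=243/32 → after 1×micro: 729/64; S1 reads c0=243/32 → after 3×micro: 1 ⇒ (c0=729/64, c1=1)
macro 7: S0 reads c0=729/64 → after 1×micro: 2187/128; S1 reads c0=729/64 → after 3×micro: 1 ⇒ (c0=2187/128, c1=1)
macro 8: S0 reads c0=2187/128 → after 1×micro: 6561/256; S1 reads c0=2187/128 → after 3×micro: 1 ⇒ (c0=6561/256, c1=1)
macro 9: S0 reads c0=6561/256 → after 1×micro: 19683/512; S1 reads c0=6561/256 → after 3×micro: 1 ⇒ (c0=19683/512, c1=1)

S1 state at macro-step 3 = 1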